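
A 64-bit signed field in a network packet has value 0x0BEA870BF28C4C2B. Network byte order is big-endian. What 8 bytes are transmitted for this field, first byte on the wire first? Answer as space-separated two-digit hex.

Split into bytes (most-significant first): 0B EA 87 0B F2 8C 4C 2B.
Big-endian stores the most-significant byte at the lowest address.
So the memory order matches the most-significant-first order: 0B EA 87 0B F2 8C 4C 2B.

0B EA 87 0B F2 8C 4C 2B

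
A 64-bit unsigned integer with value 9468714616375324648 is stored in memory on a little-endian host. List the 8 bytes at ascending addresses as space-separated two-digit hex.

9468714616375324648 in hexadecimal, padded to 64 bits, is 0x8367A1C6B499AFE8.
Split into bytes (most-significant first): 83 67 A1 C6 B4 99 AF E8.
Little-endian: lowest address holds the least-significant byte.
So at ascending addresses the bytes are E8 AF 99 B4 C6 A1 67 83.

E8 AF 99 B4 C6 A1 67 83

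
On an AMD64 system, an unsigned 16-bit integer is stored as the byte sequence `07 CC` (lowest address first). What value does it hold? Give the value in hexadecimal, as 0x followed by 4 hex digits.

In little-endian order the low byte comes first in memory.
Reassemble most-significant byte first: CC 07 → 0xCC07.

0xCC07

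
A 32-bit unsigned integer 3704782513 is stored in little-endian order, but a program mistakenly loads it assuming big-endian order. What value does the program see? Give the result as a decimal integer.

3704782513 in 32-bit hexadecimal is 0xDCD27EB1.
Stored little-endian, the bytes at ascending addresses are B1 7E D2 DC.
Read back as big-endian, the last byte is least significant, giving 0xB17ED2DC.
0xB17ED2DC = 2977878748.

2977878748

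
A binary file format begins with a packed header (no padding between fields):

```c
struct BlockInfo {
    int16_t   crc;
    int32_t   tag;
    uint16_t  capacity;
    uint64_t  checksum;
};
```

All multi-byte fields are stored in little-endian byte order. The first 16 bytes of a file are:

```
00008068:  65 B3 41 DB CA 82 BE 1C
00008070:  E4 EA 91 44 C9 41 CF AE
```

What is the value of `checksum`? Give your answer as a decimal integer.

12596359015473212132

`checksum` follows `crc` (2 B), `tag` (4 B), `capacity` (2 B), so it starts at offset 2 + 4 + 2 = 8 and occupies 8 bytes.
Bytes at offsets 8..15: E4 EA 91 44 C9 41 CF AE.
Little-endian: lowest address holds the least-significant byte.
Reassemble most-significant byte first: AE CF 41 C9 44 91 EA E4 → 0xAECF41C94491EAE4.
0xAECF41C94491EAE4 = 12596359015473212132.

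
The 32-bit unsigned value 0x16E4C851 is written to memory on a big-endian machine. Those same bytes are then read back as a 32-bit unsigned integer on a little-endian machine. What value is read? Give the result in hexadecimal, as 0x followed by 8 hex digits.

0x51C8E416

Stored big-endian, the bytes at ascending addresses are 16 E4 C8 51.
Read back as little-endian, the first byte is least significant, giving 0x51C8E416.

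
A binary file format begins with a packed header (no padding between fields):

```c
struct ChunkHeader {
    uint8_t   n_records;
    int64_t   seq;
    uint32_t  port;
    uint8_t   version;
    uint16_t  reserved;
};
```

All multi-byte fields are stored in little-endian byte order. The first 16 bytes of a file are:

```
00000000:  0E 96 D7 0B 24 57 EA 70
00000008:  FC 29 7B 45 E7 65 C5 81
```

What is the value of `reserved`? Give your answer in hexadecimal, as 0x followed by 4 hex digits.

`reserved` follows `n_records` (1 B), `seq` (8 B), `port` (4 B), `version` (1 B), so it starts at offset 1 + 8 + 4 + 1 = 14 and occupies 2 bytes.
Bytes at offsets 14..15: C5 81.
In little-endian order the low byte comes first in memory.
Reassemble most-significant byte first: 81 C5 → 0x81C5.

0x81C5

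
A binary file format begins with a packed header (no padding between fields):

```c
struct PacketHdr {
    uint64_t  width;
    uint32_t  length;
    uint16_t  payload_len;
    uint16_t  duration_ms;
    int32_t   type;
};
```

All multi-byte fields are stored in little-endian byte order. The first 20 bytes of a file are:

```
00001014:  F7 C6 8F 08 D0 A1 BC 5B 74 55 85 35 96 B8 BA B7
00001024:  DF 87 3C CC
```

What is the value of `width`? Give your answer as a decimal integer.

`width` is the first field, at byte offset 0, occupying 8 bytes.
Bytes at offsets 0..7: F7 C6 8F 08 D0 A1 BC 5B.
Little-endian stores the least-significant byte at the lowest address.
Reassemble most-significant byte first: 5B BC A1 D0 08 8F C6 F7 → 0x5BBCA1D0088FC6F7.
0x5BBCA1D0088FC6F7 = 6610336267941955319.

6610336267941955319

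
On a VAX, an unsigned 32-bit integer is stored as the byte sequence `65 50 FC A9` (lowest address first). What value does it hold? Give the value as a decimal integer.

2851885157

Little-endian: lowest address holds the least-significant byte.
Reassemble most-significant byte first: A9 FC 50 65 → 0xA9FC5065.
0xA9FC5065 = 2851885157.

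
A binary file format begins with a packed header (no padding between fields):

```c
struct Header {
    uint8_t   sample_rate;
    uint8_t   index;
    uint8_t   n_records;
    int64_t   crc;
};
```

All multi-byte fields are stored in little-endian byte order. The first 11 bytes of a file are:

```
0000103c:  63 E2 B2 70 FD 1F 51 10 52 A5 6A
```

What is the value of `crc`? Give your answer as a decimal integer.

7684638569211624816

`crc` follows `sample_rate` (1 B), `index` (1 B), `n_records` (1 B), so it starts at offset 1 + 1 + 1 = 3 and occupies 8 bytes.
Bytes at offsets 3..10: 70 FD 1F 51 10 52 A5 6A.
Little-endian: lowest address holds the least-significant byte.
Reassemble most-significant byte first: 6A A5 52 10 51 1F FD 70 → 0x6AA55210511FFD70.
0x6AA55210511FFD70 = 7684638569211624816.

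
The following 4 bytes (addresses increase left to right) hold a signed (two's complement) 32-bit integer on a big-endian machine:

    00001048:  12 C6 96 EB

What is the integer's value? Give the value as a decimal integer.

Big-endian stores the most-significant byte at the lowest address.
The bytes are already most-significant first: 0x12C696EB.
0x12C696EB = 315004651.

315004651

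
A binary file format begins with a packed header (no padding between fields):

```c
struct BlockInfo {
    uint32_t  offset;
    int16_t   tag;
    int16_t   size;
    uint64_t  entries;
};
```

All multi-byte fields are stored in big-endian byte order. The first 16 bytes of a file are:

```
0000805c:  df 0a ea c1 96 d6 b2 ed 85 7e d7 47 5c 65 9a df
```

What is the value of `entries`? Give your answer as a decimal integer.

9619362555602770655

`entries` follows `offset` (4 B), `tag` (2 B), `size` (2 B), so it starts at offset 4 + 2 + 2 = 8 and occupies 8 bytes.
Bytes at offsets 8..15: 85 7E D7 47 5C 65 9A DF.
Big-endian: lowest address holds the most-significant byte.
The bytes are already most-significant first: 0x857ED7475C659ADF.
0x857ED7475C659ADF = 9619362555602770655.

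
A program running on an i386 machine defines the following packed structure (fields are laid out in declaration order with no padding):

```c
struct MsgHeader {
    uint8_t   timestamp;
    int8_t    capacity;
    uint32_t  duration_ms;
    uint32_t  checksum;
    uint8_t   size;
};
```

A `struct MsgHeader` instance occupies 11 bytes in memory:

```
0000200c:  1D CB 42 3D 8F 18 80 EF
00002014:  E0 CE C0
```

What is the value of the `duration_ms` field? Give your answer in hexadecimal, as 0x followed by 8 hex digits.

`duration_ms` follows `timestamp` (1 B), `capacity` (1 B), so it starts at offset 1 + 1 = 2 and occupies 4 bytes.
Bytes at offsets 2..5: 42 3D 8F 18.
Little-endian: lowest address holds the least-significant byte.
Reassemble most-significant byte first: 18 8F 3D 42 → 0x188F3D42.

0x188F3D42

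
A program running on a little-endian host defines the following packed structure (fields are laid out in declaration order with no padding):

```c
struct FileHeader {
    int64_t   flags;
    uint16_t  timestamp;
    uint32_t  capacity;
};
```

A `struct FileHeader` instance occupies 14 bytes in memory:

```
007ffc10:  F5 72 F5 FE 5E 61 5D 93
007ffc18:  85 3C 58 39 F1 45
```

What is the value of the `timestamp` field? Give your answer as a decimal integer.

`timestamp` follows `flags` (8 bytes), so it starts at byte offset 8 and occupies 2 bytes.
Bytes at offsets 8..9: 85 3C.
Little-endian stores the least-significant byte at the lowest address.
Reassemble most-significant byte first: 3C 85 → 0x3C85.
0x3C85 = 15493.

15493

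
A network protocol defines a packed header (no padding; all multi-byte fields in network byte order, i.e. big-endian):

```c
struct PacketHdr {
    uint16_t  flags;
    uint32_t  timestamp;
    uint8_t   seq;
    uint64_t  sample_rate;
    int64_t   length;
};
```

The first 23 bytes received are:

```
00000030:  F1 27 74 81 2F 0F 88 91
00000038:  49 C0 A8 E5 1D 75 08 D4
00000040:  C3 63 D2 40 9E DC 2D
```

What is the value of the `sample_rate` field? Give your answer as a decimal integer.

10469110640430380296

`sample_rate` follows `flags` (2 B), `timestamp` (4 B), `seq` (1 B), so it starts at offset 2 + 4 + 1 = 7 and occupies 8 bytes.
Bytes at offsets 7..14: 91 49 C0 A8 E5 1D 75 08.
In big-endian order the high byte comes first in memory.
The bytes are already most-significant first: 0x9149C0A8E51D7508.
0x9149C0A8E51D7508 = 10469110640430380296.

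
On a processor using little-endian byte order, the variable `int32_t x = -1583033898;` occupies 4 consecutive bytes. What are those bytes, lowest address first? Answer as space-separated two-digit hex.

Two's complement of -1583033898 in 32 bits: 1583033898 = 0x5E5B2E2A; invert → 0xA1A4D1D5; add 1 → 0xA1A4D1D6.
Split into bytes (most-significant first): A1 A4 D1 D6.
In little-endian order the low byte comes first in memory.
So at ascending addresses the bytes are D6 D1 A4 A1.

D6 D1 A4 A1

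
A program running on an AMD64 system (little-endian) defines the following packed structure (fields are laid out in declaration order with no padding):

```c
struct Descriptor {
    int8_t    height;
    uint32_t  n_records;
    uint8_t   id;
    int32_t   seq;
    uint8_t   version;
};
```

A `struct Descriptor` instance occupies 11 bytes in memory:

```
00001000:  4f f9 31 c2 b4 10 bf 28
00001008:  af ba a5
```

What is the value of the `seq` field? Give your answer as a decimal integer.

`seq` follows `height` (1 B), `n_records` (4 B), `id` (1 B), so it starts at offset 1 + 4 + 1 = 6 and occupies 4 bytes.
Bytes at offsets 6..9: BF 28 AF BA.
In little-endian order the low byte comes first in memory.
Reassemble most-significant byte first: BA AF 28 BF → 0xBAAF28BF.
Top bit is set, so as a signed 32-bit value this is 0xBAAF28BF − 2^32 = -1162925889.

-1162925889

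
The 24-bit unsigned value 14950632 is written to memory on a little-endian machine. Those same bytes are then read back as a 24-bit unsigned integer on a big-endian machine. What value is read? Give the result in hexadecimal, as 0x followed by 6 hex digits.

0xE820E4

14950632 in 24-bit hexadecimal is 0xE420E8.
Stored little-endian, the bytes at ascending addresses are E8 20 E4.
Read back as big-endian, the last byte is least significant, giving 0xE820E4.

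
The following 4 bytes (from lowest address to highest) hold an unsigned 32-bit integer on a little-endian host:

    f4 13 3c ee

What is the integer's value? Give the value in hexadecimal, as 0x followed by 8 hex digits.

In little-endian order the low byte comes first in memory.
Reassemble most-significant byte first: EE 3C 13 F4 → 0xEE3C13F4.

0xEE3C13F4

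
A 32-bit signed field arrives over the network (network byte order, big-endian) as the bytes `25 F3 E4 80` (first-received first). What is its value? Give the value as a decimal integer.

636740736

Big-endian stores the most-significant byte at the lowest address.
The bytes are already most-significant first: 0x25F3E480.
0x25F3E480 = 636740736.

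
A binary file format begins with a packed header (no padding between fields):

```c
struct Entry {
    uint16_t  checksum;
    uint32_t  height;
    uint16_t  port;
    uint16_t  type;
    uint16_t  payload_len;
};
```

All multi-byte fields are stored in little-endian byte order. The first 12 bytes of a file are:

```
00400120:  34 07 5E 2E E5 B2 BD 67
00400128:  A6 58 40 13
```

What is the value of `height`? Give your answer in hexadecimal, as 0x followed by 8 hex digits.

0xB2E52E5E

`height` follows `checksum` (2 bytes), so it starts at byte offset 2 and occupies 4 bytes.
Bytes at offsets 2..5: 5E 2E E5 B2.
Little-endian stores the least-significant byte at the lowest address.
Reassemble most-significant byte first: B2 E5 2E 5E → 0xB2E52E5E.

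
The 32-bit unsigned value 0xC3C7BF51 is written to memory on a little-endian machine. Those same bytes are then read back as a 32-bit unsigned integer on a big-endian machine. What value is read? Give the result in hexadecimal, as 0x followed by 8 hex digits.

Stored little-endian, the bytes at ascending addresses are 51 BF C7 C3.
Read back as big-endian, the last byte is least significant, giving 0x51BFC7C3.

0x51BFC7C3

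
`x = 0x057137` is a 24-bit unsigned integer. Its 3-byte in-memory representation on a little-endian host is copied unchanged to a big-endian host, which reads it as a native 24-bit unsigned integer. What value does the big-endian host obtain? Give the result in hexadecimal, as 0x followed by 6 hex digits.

0x377105

Stored little-endian, the bytes at ascending addresses are 37 71 05.
Read back as big-endian, the last byte is least significant, giving 0x377105.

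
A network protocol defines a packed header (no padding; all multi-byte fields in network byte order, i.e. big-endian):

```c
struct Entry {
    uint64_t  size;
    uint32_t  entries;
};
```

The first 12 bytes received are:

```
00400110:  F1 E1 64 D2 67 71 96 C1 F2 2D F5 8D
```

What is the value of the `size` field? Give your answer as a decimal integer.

17429322887741937345

`size` is the first field, at byte offset 0, occupying 8 bytes.
Bytes at offsets 0..7: F1 E1 64 D2 67 71 96 C1.
Big-endian: lowest address holds the most-significant byte.
The bytes are already most-significant first: 0xF1E164D2677196C1.
0xF1E164D2677196C1 = 17429322887741937345.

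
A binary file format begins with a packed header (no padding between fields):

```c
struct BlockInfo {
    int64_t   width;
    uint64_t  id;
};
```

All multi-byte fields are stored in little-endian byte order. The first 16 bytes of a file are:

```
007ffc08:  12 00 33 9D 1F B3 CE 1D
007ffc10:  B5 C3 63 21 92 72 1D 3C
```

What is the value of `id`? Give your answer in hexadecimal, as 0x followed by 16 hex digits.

0x3C1D72922163C3B5

`id` follows `width` (8 bytes), so it starts at byte offset 8 and occupies 8 bytes.
Bytes at offsets 8..15: B5 C3 63 21 92 72 1D 3C.
Little-endian: lowest address holds the least-significant byte.
Reassemble most-significant byte first: 3C 1D 72 92 21 63 C3 B5 → 0x3C1D72922163C3B5.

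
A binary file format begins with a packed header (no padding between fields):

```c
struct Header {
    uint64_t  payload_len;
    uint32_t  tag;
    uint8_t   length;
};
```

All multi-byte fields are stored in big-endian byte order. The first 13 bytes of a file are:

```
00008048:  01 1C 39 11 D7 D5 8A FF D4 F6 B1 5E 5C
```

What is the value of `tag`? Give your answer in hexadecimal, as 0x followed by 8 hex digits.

`tag` follows `payload_len` (8 bytes), so it starts at byte offset 8 and occupies 4 bytes.
Bytes at offsets 8..11: D4 F6 B1 5E.
Big-endian stores the most-significant byte at the lowest address.
The bytes are already most-significant first: 0xD4F6B15E.

0xD4F6B15E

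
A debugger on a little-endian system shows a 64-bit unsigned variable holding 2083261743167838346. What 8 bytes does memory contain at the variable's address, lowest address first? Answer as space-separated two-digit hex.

2083261743167838346 in hexadecimal, padded to 64 bits, is 0x1CE93B848FAE188A.
Split into bytes (most-significant first): 1C E9 3B 84 8F AE 18 8A.
Little-endian stores the least-significant byte at the lowest address.
So at ascending addresses the bytes are 8A 18 AE 8F 84 3B E9 1C.

8A 18 AE 8F 84 3B E9 1C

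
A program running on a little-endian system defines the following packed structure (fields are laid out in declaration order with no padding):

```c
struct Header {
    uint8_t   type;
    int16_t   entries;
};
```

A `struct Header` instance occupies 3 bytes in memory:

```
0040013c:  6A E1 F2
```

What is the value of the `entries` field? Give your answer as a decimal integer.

-3359

`entries` follows `type` (1 byte), so it starts at byte offset 1 and occupies 2 bytes.
Bytes at offsets 1..2: E1 F2.
Little-endian stores the least-significant byte at the lowest address.
Reassemble most-significant byte first: F2 E1 → 0xF2E1.
Top bit is set, so as a signed 16-bit value this is 0xF2E1 − 2^16 = -3359.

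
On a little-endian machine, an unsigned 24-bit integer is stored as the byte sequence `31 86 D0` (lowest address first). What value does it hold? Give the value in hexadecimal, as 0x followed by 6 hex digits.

Little-endian: lowest address holds the least-significant byte.
Reassemble most-significant byte first: D0 86 31 → 0xD08631.

0xD08631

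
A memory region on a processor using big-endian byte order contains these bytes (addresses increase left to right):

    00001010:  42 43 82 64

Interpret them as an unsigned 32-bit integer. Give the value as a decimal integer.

Big-endian stores the most-significant byte at the lowest address.
The bytes are already most-significant first: 0x42438264.
0x42438264 = 1111720548.

1111720548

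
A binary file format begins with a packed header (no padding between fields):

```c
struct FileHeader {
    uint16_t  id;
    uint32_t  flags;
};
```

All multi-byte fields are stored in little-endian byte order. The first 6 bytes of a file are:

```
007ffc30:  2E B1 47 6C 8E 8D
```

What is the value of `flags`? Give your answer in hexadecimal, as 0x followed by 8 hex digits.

`flags` follows `id` (2 bytes), so it starts at byte offset 2 and occupies 4 bytes.
Bytes at offsets 2..5: 47 6C 8E 8D.
Little-endian: lowest address holds the least-significant byte.
Reassemble most-significant byte first: 8D 8E 6C 47 → 0x8D8E6C47.

0x8D8E6C47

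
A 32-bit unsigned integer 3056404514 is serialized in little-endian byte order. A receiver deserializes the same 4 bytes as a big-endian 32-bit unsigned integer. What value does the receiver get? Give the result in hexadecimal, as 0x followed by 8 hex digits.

3056404514 in 32-bit hexadecimal is 0xB62D0822.
Stored little-endian, the bytes at ascending addresses are 22 08 2D B6.
Read back as big-endian, the last byte is least significant, giving 0x22082DB6.

0x22082DB6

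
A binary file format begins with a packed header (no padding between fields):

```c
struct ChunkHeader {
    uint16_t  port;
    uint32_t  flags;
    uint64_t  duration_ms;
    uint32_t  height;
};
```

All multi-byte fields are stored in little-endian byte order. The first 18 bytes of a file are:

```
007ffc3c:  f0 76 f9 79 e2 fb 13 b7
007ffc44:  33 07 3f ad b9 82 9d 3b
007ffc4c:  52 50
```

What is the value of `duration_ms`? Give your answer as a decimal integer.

`duration_ms` follows `port` (2 B), `flags` (4 B), so it starts at offset 2 + 4 = 6 and occupies 8 bytes.
Bytes at offsets 6..13: 13 B7 33 07 3F AD B9 82.
Little-endian: lowest address holds the least-significant byte.
Reassemble most-significant byte first: 82 B9 AD 3F 07 33 B7 13 → 0x82B9AD3F0733B713.
0x82B9AD3F0733B713 = 9419750581837477651.

9419750581837477651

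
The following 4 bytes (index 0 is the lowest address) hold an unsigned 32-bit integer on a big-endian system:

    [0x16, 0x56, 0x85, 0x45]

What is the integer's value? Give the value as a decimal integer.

374768965

Big-endian stores the most-significant byte at the lowest address.
The bytes are already most-significant first: 0x16568545.
0x16568545 = 374768965.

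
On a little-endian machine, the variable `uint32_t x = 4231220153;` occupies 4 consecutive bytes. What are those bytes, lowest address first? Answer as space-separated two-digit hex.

4231220153 in hexadecimal, padded to 32 bits, is 0xFC334BB9.
Split into bytes (most-significant first): FC 33 4B B9.
Little-endian stores the least-significant byte at the lowest address.
So at ascending addresses the bytes are B9 4B 33 FC.

B9 4B 33 FC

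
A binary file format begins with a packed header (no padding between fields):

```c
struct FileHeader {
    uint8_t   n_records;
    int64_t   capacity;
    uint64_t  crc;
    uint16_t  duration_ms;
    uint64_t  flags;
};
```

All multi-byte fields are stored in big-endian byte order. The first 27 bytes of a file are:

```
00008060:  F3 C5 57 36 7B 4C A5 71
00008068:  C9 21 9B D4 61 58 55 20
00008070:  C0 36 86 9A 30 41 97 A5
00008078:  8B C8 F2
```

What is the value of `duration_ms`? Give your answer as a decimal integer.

`duration_ms` follows `n_records` (1 B), `capacity` (8 B), `crc` (8 B), so it starts at offset 1 + 8 + 8 = 17 and occupies 2 bytes.
Bytes at offsets 17..18: 36 86.
Big-endian stores the most-significant byte at the lowest address.
The bytes are already most-significant first: 0x3686.
0x3686 = 13958.

13958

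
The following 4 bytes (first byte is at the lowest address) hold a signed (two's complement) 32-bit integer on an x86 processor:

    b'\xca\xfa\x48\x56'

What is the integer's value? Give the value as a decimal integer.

Little-endian stores the least-significant byte at the lowest address.
Reassemble most-significant byte first: 56 48 FA CA → 0x5648FACA.
0x5648FACA = 1447623370.

1447623370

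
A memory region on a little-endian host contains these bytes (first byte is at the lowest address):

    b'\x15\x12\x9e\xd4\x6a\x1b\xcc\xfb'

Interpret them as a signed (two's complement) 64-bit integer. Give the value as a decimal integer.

Little-endian stores the least-significant byte at the lowest address.
Reassemble most-significant byte first: FB CC 1B 6A D4 9E 12 15 → 0xFBCC1B6AD49E1215.
Top bit is set, so as a signed 64-bit value this is 0xFBCC1B6AD49E1215 − 2^64 = -302836929293053419.

-302836929293053419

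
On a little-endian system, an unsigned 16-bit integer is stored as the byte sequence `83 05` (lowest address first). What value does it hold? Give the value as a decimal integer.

1411

Little-endian: lowest address holds the least-significant byte.
Reassemble most-significant byte first: 05 83 → 0x0583.
0x0583 = 1411.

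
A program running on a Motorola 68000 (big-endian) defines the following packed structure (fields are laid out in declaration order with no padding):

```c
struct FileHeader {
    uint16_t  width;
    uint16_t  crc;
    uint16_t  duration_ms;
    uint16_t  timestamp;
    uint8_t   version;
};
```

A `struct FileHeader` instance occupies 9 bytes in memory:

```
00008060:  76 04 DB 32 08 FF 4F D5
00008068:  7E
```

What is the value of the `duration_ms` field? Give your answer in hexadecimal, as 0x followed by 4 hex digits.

`duration_ms` follows `width` (2 B), `crc` (2 B), so it starts at offset 2 + 2 = 4 and occupies 2 bytes.
Bytes at offsets 4..5: 08 FF.
Big-endian: lowest address holds the most-significant byte.
The bytes are already most-significant first: 0x08FF.

0x08FF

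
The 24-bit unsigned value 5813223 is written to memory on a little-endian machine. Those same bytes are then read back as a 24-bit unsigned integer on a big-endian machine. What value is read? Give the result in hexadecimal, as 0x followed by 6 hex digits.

5813223 in 24-bit hexadecimal is 0x58B3E7.
Stored little-endian, the bytes at ascending addresses are E7 B3 58.
Read back as big-endian, the last byte is least significant, giving 0xE7B358.

0xE7B358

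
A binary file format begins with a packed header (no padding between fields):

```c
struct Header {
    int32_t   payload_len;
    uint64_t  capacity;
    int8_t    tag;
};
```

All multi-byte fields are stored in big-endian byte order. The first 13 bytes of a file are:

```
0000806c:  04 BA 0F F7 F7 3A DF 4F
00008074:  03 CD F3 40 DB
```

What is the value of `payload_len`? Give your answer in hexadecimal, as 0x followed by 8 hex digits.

0x04BA0FF7

`payload_len` is the first field, at byte offset 0, occupying 4 bytes.
Bytes at offsets 0..3: 04 BA 0F F7.
Big-endian stores the most-significant byte at the lowest address.
The bytes are already most-significant first: 0x04BA0FF7.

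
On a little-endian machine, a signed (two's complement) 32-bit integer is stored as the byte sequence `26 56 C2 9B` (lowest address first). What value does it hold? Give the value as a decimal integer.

-1681762778

Little-endian stores the least-significant byte at the lowest address.
Reassemble most-significant byte first: 9B C2 56 26 → 0x9BC25626.
Top bit is set, so as a signed 32-bit value this is 0x9BC25626 − 2^32 = -1681762778.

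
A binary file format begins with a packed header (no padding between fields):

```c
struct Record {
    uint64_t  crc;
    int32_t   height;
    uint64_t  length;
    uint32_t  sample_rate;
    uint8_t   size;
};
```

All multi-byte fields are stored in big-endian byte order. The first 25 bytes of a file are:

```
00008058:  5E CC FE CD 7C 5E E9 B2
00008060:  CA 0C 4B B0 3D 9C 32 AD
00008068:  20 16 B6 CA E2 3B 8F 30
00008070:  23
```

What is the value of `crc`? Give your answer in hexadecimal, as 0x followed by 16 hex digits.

0x5ECCFECD7C5EE9B2

`crc` is the first field, at byte offset 0, occupying 8 bytes.
Bytes at offsets 0..7: 5E CC FE CD 7C 5E E9 B2.
Big-endian stores the most-significant byte at the lowest address.
The bytes are already most-significant first: 0x5ECCFECD7C5EE9B2.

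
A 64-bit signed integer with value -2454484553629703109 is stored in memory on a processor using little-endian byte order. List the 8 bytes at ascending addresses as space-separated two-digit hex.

Two's complement of -2454484553629703109 in 64 bits: 2454484553629703109 = 0x221014B275C81BC5; invert → 0xDDEFEB4D8A37E43A; add 1 → 0xDDEFEB4D8A37E43B.
Split into bytes (most-significant first): DD EF EB 4D 8A 37 E4 3B.
In little-endian order the low byte comes first in memory.
So at ascending addresses the bytes are 3B E4 37 8A 4D EB EF DD.

3B E4 37 8A 4D EB EF DD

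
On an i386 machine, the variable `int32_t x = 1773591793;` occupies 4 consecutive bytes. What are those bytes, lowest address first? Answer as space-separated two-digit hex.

1773591793 in hexadecimal, padded to 32 bits, is 0x69B6DCF1.
Split into bytes (most-significant first): 69 B6 DC F1.
Little-endian stores the least-significant byte at the lowest address.
So at ascending addresses the bytes are F1 DC B6 69.

F1 DC B6 69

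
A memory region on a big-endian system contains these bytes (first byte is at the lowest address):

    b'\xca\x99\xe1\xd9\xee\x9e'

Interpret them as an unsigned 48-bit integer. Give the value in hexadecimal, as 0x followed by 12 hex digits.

Big-endian stores the most-significant byte at the lowest address.
The bytes are already most-significant first: 0xCA99E1D9EE9E.

0xCA99E1D9EE9E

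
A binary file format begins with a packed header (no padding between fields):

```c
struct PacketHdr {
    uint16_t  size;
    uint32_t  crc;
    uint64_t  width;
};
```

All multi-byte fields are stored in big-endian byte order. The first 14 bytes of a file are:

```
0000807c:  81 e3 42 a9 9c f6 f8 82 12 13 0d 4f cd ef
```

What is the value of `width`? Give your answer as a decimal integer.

`width` follows `size` (2 B), `crc` (4 B), so it starts at offset 2 + 4 = 6 and occupies 8 bytes.
Bytes at offsets 6..13: F8 82 12 13 0D 4F CD EF.
Big-endian stores the most-significant byte at the lowest address.
The bytes are already most-significant first: 0xF88212130D4FCDEF.
0xF88212130D4FCDEF = 17906894941415525871.

17906894941415525871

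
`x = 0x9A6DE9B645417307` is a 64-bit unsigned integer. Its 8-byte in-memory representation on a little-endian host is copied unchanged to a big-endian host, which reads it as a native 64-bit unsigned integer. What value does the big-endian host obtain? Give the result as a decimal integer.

536844548264521114

Stored little-endian, the bytes at ascending addresses are 07 73 41 45 B6 E9 6D 9A.
Read back as big-endian, the last byte is least significant, giving 0x07734145B6E96D9A.
0x07734145B6E96D9A = 536844548264521114.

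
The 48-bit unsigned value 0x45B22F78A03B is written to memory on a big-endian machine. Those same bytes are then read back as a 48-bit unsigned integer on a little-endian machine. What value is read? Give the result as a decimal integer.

Stored big-endian, the bytes at ascending addresses are 45 B2 2F 78 A0 3B.
Read back as little-endian, the first byte is least significant, giving 0x3BA0782FB245.
0x3BA0782FB245 = 65560397197893.

65560397197893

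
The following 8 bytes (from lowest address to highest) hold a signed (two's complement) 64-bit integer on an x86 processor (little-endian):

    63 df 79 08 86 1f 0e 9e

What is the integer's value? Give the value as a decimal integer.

Little-endian: lowest address holds the least-significant byte.
Reassemble most-significant byte first: 9E 0E 1F 86 08 79 DF 63 → 0x9E0E1F860879DF63.
Top bit is set, so as a signed 64-bit value this is 0x9E0E1F860879DF63 − 2^64 = -7057668905514705053.

-7057668905514705053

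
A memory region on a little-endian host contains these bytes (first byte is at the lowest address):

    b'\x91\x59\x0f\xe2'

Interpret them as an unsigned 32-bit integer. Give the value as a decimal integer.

In little-endian order the low byte comes first in memory.
Reassemble most-significant byte first: E2 0F 59 91 → 0xE20F5991.
0xE20F5991 = 3792656785.

3792656785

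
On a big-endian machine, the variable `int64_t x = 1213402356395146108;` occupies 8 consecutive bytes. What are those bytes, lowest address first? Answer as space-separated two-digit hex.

1213402356395146108 in hexadecimal, padded to 64 bits, is 0x10D6DF03A68DFB7C.
Split into bytes (most-significant first): 10 D6 DF 03 A6 8D FB 7C.
Big-endian stores the most-significant byte at the lowest address.
So the memory order matches the most-significant-first order: 10 D6 DF 03 A6 8D FB 7C.

10 D6 DF 03 A6 8D FB 7C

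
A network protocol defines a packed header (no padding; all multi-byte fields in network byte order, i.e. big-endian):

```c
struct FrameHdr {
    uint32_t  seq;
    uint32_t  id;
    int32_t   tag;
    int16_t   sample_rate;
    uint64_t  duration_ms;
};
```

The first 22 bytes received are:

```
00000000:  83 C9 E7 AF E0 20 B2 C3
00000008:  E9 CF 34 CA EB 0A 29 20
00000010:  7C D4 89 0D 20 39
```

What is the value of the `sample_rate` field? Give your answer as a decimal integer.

-5366

`sample_rate` follows `seq` (4 B), `id` (4 B), `tag` (4 B), so it starts at offset 4 + 4 + 4 = 12 and occupies 2 bytes.
Bytes at offsets 12..13: EB 0A.
Big-endian stores the most-significant byte at the lowest address.
The bytes are already most-significant first: 0xEB0A.
Top bit is set, so as a signed 16-bit value this is 0xEB0A − 2^16 = -5366.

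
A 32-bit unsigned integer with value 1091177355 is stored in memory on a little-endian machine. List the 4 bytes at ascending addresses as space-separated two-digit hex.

8B 0B 0A 41

1091177355 in hexadecimal, padded to 32 bits, is 0x410A0B8B.
Split into bytes (most-significant first): 41 0A 0B 8B.
In little-endian order the low byte comes first in memory.
So at ascending addresses the bytes are 8B 0B 0A 41.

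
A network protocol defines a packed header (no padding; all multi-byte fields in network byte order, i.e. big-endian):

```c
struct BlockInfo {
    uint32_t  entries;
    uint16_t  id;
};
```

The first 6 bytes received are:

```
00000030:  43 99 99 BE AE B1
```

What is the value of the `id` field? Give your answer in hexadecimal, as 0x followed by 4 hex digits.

`id` follows `entries` (4 bytes), so it starts at byte offset 4 and occupies 2 bytes.
Bytes at offsets 4..5: AE B1.
In big-endian order the high byte comes first in memory.
The bytes are already most-significant first: 0xAEB1.

0xAEB1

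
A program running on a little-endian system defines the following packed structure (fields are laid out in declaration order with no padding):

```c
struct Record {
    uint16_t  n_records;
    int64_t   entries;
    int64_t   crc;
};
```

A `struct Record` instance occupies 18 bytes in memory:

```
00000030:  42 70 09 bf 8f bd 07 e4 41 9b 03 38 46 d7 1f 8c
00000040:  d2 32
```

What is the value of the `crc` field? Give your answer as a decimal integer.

`crc` follows `n_records` (2 B), `entries` (8 B), so it starts at offset 2 + 8 = 10 and occupies 8 bytes.
Bytes at offsets 10..17: 03 38 46 D7 1F 8C D2 32.
Little-endian: lowest address holds the least-significant byte.
Reassemble most-significant byte first: 32 D2 8C 1F D7 46 38 03 → 0x32D28C1FD7463803.
0x32D28C1FD7463803 = 3662143515389212675.

3662143515389212675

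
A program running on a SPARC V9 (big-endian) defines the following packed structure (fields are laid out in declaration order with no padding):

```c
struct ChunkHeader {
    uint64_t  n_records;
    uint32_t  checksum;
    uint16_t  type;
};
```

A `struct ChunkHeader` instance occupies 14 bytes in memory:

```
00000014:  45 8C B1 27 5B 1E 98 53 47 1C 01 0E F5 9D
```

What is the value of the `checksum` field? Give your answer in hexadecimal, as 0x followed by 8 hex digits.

`checksum` follows `n_records` (8 bytes), so it starts at byte offset 8 and occupies 4 bytes.
Bytes at offsets 8..11: 47 1C 01 0E.
Big-endian: lowest address holds the most-significant byte.
The bytes are already most-significant first: 0x471C010E.

0x471C010E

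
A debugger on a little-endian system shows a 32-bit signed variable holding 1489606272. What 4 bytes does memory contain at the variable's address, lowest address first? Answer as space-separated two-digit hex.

1489606272 in hexadecimal, padded to 32 bits, is 0x58C99680.
Split into bytes (most-significant first): 58 C9 96 80.
Little-endian stores the least-significant byte at the lowest address.
So at ascending addresses the bytes are 80 96 C9 58.

80 96 C9 58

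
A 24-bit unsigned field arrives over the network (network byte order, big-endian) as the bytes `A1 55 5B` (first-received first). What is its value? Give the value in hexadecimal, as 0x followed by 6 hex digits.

0xA1555B

Big-endian stores the most-significant byte at the lowest address.
The bytes are already most-significant first: 0xA1555B.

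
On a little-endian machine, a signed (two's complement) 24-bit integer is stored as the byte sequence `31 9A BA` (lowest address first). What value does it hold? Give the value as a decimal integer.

-4548047

Little-endian: lowest address holds the least-significant byte.
Reassemble most-significant byte first: BA 9A 31 → 0xBA9A31.
Top bit is set, so as a signed 24-bit value this is 0xBA9A31 − 2^24 = -4548047.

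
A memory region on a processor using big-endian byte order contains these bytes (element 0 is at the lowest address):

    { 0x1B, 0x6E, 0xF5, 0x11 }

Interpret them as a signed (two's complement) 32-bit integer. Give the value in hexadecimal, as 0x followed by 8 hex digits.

0x1B6EF511

Big-endian stores the most-significant byte at the lowest address.
The bytes are already most-significant first: 0x1B6EF511.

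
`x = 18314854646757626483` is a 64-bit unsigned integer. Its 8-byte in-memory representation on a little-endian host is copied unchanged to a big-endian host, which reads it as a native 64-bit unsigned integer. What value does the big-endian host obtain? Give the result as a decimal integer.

18314854646757626483 in 64-bit hexadecimal is 0xFE2B6F43D4E69273.
Stored little-endian, the bytes at ascending addresses are 73 92 E6 D4 43 6F 2B FE.
Read back as big-endian, the last byte is least significant, giving 0x7392E6D4436F2BFE.
0x7392E6D4436F2BFE = 8327972460300282878.

8327972460300282878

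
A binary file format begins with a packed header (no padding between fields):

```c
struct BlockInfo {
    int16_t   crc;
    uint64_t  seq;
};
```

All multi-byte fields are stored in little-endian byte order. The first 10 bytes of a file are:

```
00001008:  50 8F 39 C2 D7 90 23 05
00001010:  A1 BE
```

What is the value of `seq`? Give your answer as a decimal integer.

`seq` follows `crc` (2 bytes), so it starts at byte offset 2 and occupies 8 bytes.
Bytes at offsets 2..9: 39 C2 D7 90 23 05 A1 BE.
Little-endian: lowest address holds the least-significant byte.
Reassemble most-significant byte first: BE A1 05 23 90 D7 C2 39 → 0xBEA1052390D7C239.
0xBEA1052390D7C239 = 13736265988768776761.

13736265988768776761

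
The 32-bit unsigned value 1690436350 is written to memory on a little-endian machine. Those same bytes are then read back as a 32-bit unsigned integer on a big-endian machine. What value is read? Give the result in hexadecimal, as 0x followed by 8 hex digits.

1690436350 in 32-bit hexadecimal is 0x64C202FE.
Stored little-endian, the bytes at ascending addresses are FE 02 C2 64.
Read back as big-endian, the last byte is least significant, giving 0xFE02C264.

0xFE02C264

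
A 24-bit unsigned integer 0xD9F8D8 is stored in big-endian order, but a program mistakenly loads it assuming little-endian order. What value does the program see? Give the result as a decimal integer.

14219481

Stored big-endian, the bytes at ascending addresses are D9 F8 D8.
Read back as little-endian, the first byte is least significant, giving 0xD8F8D9.
0xD8F8D9 = 14219481.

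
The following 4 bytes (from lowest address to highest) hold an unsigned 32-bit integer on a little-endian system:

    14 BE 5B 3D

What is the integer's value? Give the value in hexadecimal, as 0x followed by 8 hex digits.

In little-endian order the low byte comes first in memory.
Reassemble most-significant byte first: 3D 5B BE 14 → 0x3D5BBE14.

0x3D5BBE14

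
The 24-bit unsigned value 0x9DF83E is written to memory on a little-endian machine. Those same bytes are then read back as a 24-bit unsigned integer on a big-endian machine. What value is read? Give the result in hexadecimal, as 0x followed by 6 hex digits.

0x3EF89D

Stored little-endian, the bytes at ascending addresses are 3E F8 9D.
Read back as big-endian, the last byte is least significant, giving 0x3EF89D.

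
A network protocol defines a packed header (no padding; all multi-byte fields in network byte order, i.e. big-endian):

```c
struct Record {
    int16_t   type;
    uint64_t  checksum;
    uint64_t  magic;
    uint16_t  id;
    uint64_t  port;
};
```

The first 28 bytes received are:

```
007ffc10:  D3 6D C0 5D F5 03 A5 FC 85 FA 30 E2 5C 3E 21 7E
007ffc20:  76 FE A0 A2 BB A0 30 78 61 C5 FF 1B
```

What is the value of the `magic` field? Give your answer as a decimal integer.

3522479280476813054

`magic` follows `type` (2 B), `checksum` (8 B), so it starts at offset 2 + 8 = 10 and occupies 8 bytes.
Bytes at offsets 10..17: 30 E2 5C 3E 21 7E 76 FE.
Big-endian stores the most-significant byte at the lowest address.
The bytes are already most-significant first: 0x30E25C3E217E76FE.
0x30E25C3E217E76FE = 3522479280476813054.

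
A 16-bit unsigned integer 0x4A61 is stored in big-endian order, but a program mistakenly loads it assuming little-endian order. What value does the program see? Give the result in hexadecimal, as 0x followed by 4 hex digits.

Stored big-endian, the bytes at ascending addresses are 4A 61.
Read back as little-endian, the first byte is least significant, giving 0x614A.

0x614A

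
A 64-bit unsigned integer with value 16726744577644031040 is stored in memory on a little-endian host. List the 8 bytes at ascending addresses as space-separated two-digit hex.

16726744577644031040 in hexadecimal, padded to 64 bits, is 0xE82155923F29EC40.
Split into bytes (most-significant first): E8 21 55 92 3F 29 EC 40.
Little-endian: lowest address holds the least-significant byte.
So at ascending addresses the bytes are 40 EC 29 3F 92 55 21 E8.

40 EC 29 3F 92 55 21 E8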